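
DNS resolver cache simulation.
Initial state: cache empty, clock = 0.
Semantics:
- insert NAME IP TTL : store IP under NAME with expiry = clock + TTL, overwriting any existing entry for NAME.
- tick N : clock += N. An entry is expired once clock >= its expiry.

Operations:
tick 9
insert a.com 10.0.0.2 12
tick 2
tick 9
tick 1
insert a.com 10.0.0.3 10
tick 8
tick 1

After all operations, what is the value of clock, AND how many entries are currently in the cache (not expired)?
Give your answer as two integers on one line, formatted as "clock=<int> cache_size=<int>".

Op 1: tick 9 -> clock=9.
Op 2: insert a.com -> 10.0.0.2 (expiry=9+12=21). clock=9
Op 3: tick 2 -> clock=11.
Op 4: tick 9 -> clock=20.
Op 5: tick 1 -> clock=21. purged={a.com}
Op 6: insert a.com -> 10.0.0.3 (expiry=21+10=31). clock=21
Op 7: tick 8 -> clock=29.
Op 8: tick 1 -> clock=30.
Final clock = 30
Final cache (unexpired): {a.com} -> size=1

Answer: clock=30 cache_size=1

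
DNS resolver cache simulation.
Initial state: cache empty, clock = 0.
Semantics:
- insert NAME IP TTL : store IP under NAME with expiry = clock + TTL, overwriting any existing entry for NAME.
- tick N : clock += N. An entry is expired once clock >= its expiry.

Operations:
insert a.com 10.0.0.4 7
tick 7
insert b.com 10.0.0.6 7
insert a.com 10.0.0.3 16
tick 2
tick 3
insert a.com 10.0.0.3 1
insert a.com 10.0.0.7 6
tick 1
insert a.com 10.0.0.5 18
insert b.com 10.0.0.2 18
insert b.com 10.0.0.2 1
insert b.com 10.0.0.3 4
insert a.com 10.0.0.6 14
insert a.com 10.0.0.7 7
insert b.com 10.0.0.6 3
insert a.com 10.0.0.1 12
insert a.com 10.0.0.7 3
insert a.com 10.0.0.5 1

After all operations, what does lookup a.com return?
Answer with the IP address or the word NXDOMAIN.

Op 1: insert a.com -> 10.0.0.4 (expiry=0+7=7). clock=0
Op 2: tick 7 -> clock=7. purged={a.com}
Op 3: insert b.com -> 10.0.0.6 (expiry=7+7=14). clock=7
Op 4: insert a.com -> 10.0.0.3 (expiry=7+16=23). clock=7
Op 5: tick 2 -> clock=9.
Op 6: tick 3 -> clock=12.
Op 7: insert a.com -> 10.0.0.3 (expiry=12+1=13). clock=12
Op 8: insert a.com -> 10.0.0.7 (expiry=12+6=18). clock=12
Op 9: tick 1 -> clock=13.
Op 10: insert a.com -> 10.0.0.5 (expiry=13+18=31). clock=13
Op 11: insert b.com -> 10.0.0.2 (expiry=13+18=31). clock=13
Op 12: insert b.com -> 10.0.0.2 (expiry=13+1=14). clock=13
Op 13: insert b.com -> 10.0.0.3 (expiry=13+4=17). clock=13
Op 14: insert a.com -> 10.0.0.6 (expiry=13+14=27). clock=13
Op 15: insert a.com -> 10.0.0.7 (expiry=13+7=20). clock=13
Op 16: insert b.com -> 10.0.0.6 (expiry=13+3=16). clock=13
Op 17: insert a.com -> 10.0.0.1 (expiry=13+12=25). clock=13
Op 18: insert a.com -> 10.0.0.7 (expiry=13+3=16). clock=13
Op 19: insert a.com -> 10.0.0.5 (expiry=13+1=14). clock=13
lookup a.com: present, ip=10.0.0.5 expiry=14 > clock=13

Answer: 10.0.0.5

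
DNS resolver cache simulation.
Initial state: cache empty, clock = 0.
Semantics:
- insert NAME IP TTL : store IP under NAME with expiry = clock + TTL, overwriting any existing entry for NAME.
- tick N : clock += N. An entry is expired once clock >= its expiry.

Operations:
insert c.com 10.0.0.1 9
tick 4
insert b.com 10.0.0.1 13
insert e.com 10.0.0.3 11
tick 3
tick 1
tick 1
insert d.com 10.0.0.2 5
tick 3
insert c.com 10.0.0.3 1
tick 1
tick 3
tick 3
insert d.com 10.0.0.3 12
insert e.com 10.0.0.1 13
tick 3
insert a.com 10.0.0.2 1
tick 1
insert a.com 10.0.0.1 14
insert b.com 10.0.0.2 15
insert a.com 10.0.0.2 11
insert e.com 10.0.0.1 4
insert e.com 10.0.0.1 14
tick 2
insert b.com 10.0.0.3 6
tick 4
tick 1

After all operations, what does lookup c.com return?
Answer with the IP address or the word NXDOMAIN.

Op 1: insert c.com -> 10.0.0.1 (expiry=0+9=9). clock=0
Op 2: tick 4 -> clock=4.
Op 3: insert b.com -> 10.0.0.1 (expiry=4+13=17). clock=4
Op 4: insert e.com -> 10.0.0.3 (expiry=4+11=15). clock=4
Op 5: tick 3 -> clock=7.
Op 6: tick 1 -> clock=8.
Op 7: tick 1 -> clock=9. purged={c.com}
Op 8: insert d.com -> 10.0.0.2 (expiry=9+5=14). clock=9
Op 9: tick 3 -> clock=12.
Op 10: insert c.com -> 10.0.0.3 (expiry=12+1=13). clock=12
Op 11: tick 1 -> clock=13. purged={c.com}
Op 12: tick 3 -> clock=16. purged={d.com,e.com}
Op 13: tick 3 -> clock=19. purged={b.com}
Op 14: insert d.com -> 10.0.0.3 (expiry=19+12=31). clock=19
Op 15: insert e.com -> 10.0.0.1 (expiry=19+13=32). clock=19
Op 16: tick 3 -> clock=22.
Op 17: insert a.com -> 10.0.0.2 (expiry=22+1=23). clock=22
Op 18: tick 1 -> clock=23. purged={a.com}
Op 19: insert a.com -> 10.0.0.1 (expiry=23+14=37). clock=23
Op 20: insert b.com -> 10.0.0.2 (expiry=23+15=38). clock=23
Op 21: insert a.com -> 10.0.0.2 (expiry=23+11=34). clock=23
Op 22: insert e.com -> 10.0.0.1 (expiry=23+4=27). clock=23
Op 23: insert e.com -> 10.0.0.1 (expiry=23+14=37). clock=23
Op 24: tick 2 -> clock=25.
Op 25: insert b.com -> 10.0.0.3 (expiry=25+6=31). clock=25
Op 26: tick 4 -> clock=29.
Op 27: tick 1 -> clock=30.
lookup c.com: not in cache (expired or never inserted)

Answer: NXDOMAIN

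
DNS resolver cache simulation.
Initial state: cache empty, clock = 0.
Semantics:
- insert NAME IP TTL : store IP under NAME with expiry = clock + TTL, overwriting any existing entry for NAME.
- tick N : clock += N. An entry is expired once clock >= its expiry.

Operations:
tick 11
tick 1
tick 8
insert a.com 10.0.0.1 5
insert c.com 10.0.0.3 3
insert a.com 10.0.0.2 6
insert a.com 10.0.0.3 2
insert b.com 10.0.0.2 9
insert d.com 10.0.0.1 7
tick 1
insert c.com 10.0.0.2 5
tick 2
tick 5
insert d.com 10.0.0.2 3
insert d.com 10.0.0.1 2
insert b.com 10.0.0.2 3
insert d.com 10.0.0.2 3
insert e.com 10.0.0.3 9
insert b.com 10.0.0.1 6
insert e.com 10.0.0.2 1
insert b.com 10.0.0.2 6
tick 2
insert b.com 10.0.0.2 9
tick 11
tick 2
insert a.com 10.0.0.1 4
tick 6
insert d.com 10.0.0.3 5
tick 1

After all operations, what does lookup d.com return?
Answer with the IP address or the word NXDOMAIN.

Answer: 10.0.0.3

Derivation:
Op 1: tick 11 -> clock=11.
Op 2: tick 1 -> clock=12.
Op 3: tick 8 -> clock=20.
Op 4: insert a.com -> 10.0.0.1 (expiry=20+5=25). clock=20
Op 5: insert c.com -> 10.0.0.3 (expiry=20+3=23). clock=20
Op 6: insert a.com -> 10.0.0.2 (expiry=20+6=26). clock=20
Op 7: insert a.com -> 10.0.0.3 (expiry=20+2=22). clock=20
Op 8: insert b.com -> 10.0.0.2 (expiry=20+9=29). clock=20
Op 9: insert d.com -> 10.0.0.1 (expiry=20+7=27). clock=20
Op 10: tick 1 -> clock=21.
Op 11: insert c.com -> 10.0.0.2 (expiry=21+5=26). clock=21
Op 12: tick 2 -> clock=23. purged={a.com}
Op 13: tick 5 -> clock=28. purged={c.com,d.com}
Op 14: insert d.com -> 10.0.0.2 (expiry=28+3=31). clock=28
Op 15: insert d.com -> 10.0.0.1 (expiry=28+2=30). clock=28
Op 16: insert b.com -> 10.0.0.2 (expiry=28+3=31). clock=28
Op 17: insert d.com -> 10.0.0.2 (expiry=28+3=31). clock=28
Op 18: insert e.com -> 10.0.0.3 (expiry=28+9=37). clock=28
Op 19: insert b.com -> 10.0.0.1 (expiry=28+6=34). clock=28
Op 20: insert e.com -> 10.0.0.2 (expiry=28+1=29). clock=28
Op 21: insert b.com -> 10.0.0.2 (expiry=28+6=34). clock=28
Op 22: tick 2 -> clock=30. purged={e.com}
Op 23: insert b.com -> 10.0.0.2 (expiry=30+9=39). clock=30
Op 24: tick 11 -> clock=41. purged={b.com,d.com}
Op 25: tick 2 -> clock=43.
Op 26: insert a.com -> 10.0.0.1 (expiry=43+4=47). clock=43
Op 27: tick 6 -> clock=49. purged={a.com}
Op 28: insert d.com -> 10.0.0.3 (expiry=49+5=54). clock=49
Op 29: tick 1 -> clock=50.
lookup d.com: present, ip=10.0.0.3 expiry=54 > clock=50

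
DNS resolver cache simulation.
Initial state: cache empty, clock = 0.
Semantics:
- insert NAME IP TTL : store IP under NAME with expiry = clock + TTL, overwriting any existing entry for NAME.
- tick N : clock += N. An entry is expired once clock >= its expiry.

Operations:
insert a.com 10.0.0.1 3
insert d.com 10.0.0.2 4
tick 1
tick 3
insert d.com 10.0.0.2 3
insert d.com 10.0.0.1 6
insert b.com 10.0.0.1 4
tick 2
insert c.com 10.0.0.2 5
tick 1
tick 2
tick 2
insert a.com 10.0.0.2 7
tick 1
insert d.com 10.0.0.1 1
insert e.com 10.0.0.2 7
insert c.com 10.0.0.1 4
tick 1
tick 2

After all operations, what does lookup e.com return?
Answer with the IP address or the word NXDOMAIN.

Answer: 10.0.0.2

Derivation:
Op 1: insert a.com -> 10.0.0.1 (expiry=0+3=3). clock=0
Op 2: insert d.com -> 10.0.0.2 (expiry=0+4=4). clock=0
Op 3: tick 1 -> clock=1.
Op 4: tick 3 -> clock=4. purged={a.com,d.com}
Op 5: insert d.com -> 10.0.0.2 (expiry=4+3=7). clock=4
Op 6: insert d.com -> 10.0.0.1 (expiry=4+6=10). clock=4
Op 7: insert b.com -> 10.0.0.1 (expiry=4+4=8). clock=4
Op 8: tick 2 -> clock=6.
Op 9: insert c.com -> 10.0.0.2 (expiry=6+5=11). clock=6
Op 10: tick 1 -> clock=7.
Op 11: tick 2 -> clock=9. purged={b.com}
Op 12: tick 2 -> clock=11. purged={c.com,d.com}
Op 13: insert a.com -> 10.0.0.2 (expiry=11+7=18). clock=11
Op 14: tick 1 -> clock=12.
Op 15: insert d.com -> 10.0.0.1 (expiry=12+1=13). clock=12
Op 16: insert e.com -> 10.0.0.2 (expiry=12+7=19). clock=12
Op 17: insert c.com -> 10.0.0.1 (expiry=12+4=16). clock=12
Op 18: tick 1 -> clock=13. purged={d.com}
Op 19: tick 2 -> clock=15.
lookup e.com: present, ip=10.0.0.2 expiry=19 > clock=15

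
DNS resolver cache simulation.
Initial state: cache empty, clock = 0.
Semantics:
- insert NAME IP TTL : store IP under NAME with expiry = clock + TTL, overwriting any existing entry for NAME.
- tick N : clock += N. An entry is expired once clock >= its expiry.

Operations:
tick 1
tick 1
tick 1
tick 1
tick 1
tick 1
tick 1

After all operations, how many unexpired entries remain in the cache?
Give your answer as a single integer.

Op 1: tick 1 -> clock=1.
Op 2: tick 1 -> clock=2.
Op 3: tick 1 -> clock=3.
Op 4: tick 1 -> clock=4.
Op 5: tick 1 -> clock=5.
Op 6: tick 1 -> clock=6.
Op 7: tick 1 -> clock=7.
Final cache (unexpired): {} -> size=0

Answer: 0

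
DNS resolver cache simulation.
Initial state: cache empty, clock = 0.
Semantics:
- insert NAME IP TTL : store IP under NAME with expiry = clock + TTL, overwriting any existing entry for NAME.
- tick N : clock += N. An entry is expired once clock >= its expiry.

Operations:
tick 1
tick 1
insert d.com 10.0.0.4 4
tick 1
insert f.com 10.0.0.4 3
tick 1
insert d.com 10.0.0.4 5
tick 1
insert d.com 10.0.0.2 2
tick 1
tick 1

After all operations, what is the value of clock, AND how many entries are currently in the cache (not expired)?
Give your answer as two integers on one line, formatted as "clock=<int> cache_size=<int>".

Op 1: tick 1 -> clock=1.
Op 2: tick 1 -> clock=2.
Op 3: insert d.com -> 10.0.0.4 (expiry=2+4=6). clock=2
Op 4: tick 1 -> clock=3.
Op 5: insert f.com -> 10.0.0.4 (expiry=3+3=6). clock=3
Op 6: tick 1 -> clock=4.
Op 7: insert d.com -> 10.0.0.4 (expiry=4+5=9). clock=4
Op 8: tick 1 -> clock=5.
Op 9: insert d.com -> 10.0.0.2 (expiry=5+2=7). clock=5
Op 10: tick 1 -> clock=6. purged={f.com}
Op 11: tick 1 -> clock=7. purged={d.com}
Final clock = 7
Final cache (unexpired): {} -> size=0

Answer: clock=7 cache_size=0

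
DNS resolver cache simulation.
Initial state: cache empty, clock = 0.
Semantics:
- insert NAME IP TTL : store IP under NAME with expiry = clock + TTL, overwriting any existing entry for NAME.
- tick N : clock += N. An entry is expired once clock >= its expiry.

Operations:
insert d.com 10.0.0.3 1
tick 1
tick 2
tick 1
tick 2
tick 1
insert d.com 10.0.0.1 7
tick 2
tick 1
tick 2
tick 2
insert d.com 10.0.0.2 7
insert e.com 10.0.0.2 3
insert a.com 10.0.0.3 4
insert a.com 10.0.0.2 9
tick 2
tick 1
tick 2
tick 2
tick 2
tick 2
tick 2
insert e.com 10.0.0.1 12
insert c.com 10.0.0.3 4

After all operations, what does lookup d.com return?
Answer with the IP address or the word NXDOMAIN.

Op 1: insert d.com -> 10.0.0.3 (expiry=0+1=1). clock=0
Op 2: tick 1 -> clock=1. purged={d.com}
Op 3: tick 2 -> clock=3.
Op 4: tick 1 -> clock=4.
Op 5: tick 2 -> clock=6.
Op 6: tick 1 -> clock=7.
Op 7: insert d.com -> 10.0.0.1 (expiry=7+7=14). clock=7
Op 8: tick 2 -> clock=9.
Op 9: tick 1 -> clock=10.
Op 10: tick 2 -> clock=12.
Op 11: tick 2 -> clock=14. purged={d.com}
Op 12: insert d.com -> 10.0.0.2 (expiry=14+7=21). clock=14
Op 13: insert e.com -> 10.0.0.2 (expiry=14+3=17). clock=14
Op 14: insert a.com -> 10.0.0.3 (expiry=14+4=18). clock=14
Op 15: insert a.com -> 10.0.0.2 (expiry=14+9=23). clock=14
Op 16: tick 2 -> clock=16.
Op 17: tick 1 -> clock=17. purged={e.com}
Op 18: tick 2 -> clock=19.
Op 19: tick 2 -> clock=21. purged={d.com}
Op 20: tick 2 -> clock=23. purged={a.com}
Op 21: tick 2 -> clock=25.
Op 22: tick 2 -> clock=27.
Op 23: insert e.com -> 10.0.0.1 (expiry=27+12=39). clock=27
Op 24: insert c.com -> 10.0.0.3 (expiry=27+4=31). clock=27
lookup d.com: not in cache (expired or never inserted)

Answer: NXDOMAIN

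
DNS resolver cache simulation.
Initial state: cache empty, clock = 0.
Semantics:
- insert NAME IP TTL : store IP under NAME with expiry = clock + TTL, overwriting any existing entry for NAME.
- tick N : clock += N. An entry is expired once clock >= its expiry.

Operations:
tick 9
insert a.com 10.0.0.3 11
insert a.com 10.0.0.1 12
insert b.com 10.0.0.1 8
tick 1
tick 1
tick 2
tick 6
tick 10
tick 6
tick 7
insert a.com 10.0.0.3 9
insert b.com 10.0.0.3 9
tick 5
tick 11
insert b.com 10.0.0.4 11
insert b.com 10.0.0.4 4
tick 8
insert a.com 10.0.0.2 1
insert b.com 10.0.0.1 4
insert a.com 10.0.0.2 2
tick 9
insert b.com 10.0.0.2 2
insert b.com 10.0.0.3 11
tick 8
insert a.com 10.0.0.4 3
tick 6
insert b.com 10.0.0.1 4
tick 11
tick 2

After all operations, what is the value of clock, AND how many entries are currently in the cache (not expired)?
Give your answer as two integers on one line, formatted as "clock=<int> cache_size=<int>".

Op 1: tick 9 -> clock=9.
Op 2: insert a.com -> 10.0.0.3 (expiry=9+11=20). clock=9
Op 3: insert a.com -> 10.0.0.1 (expiry=9+12=21). clock=9
Op 4: insert b.com -> 10.0.0.1 (expiry=9+8=17). clock=9
Op 5: tick 1 -> clock=10.
Op 6: tick 1 -> clock=11.
Op 7: tick 2 -> clock=13.
Op 8: tick 6 -> clock=19. purged={b.com}
Op 9: tick 10 -> clock=29. purged={a.com}
Op 10: tick 6 -> clock=35.
Op 11: tick 7 -> clock=42.
Op 12: insert a.com -> 10.0.0.3 (expiry=42+9=51). clock=42
Op 13: insert b.com -> 10.0.0.3 (expiry=42+9=51). clock=42
Op 14: tick 5 -> clock=47.
Op 15: tick 11 -> clock=58. purged={a.com,b.com}
Op 16: insert b.com -> 10.0.0.4 (expiry=58+11=69). clock=58
Op 17: insert b.com -> 10.0.0.4 (expiry=58+4=62). clock=58
Op 18: tick 8 -> clock=66. purged={b.com}
Op 19: insert a.com -> 10.0.0.2 (expiry=66+1=67). clock=66
Op 20: insert b.com -> 10.0.0.1 (expiry=66+4=70). clock=66
Op 21: insert a.com -> 10.0.0.2 (expiry=66+2=68). clock=66
Op 22: tick 9 -> clock=75. purged={a.com,b.com}
Op 23: insert b.com -> 10.0.0.2 (expiry=75+2=77). clock=75
Op 24: insert b.com -> 10.0.0.3 (expiry=75+11=86). clock=75
Op 25: tick 8 -> clock=83.
Op 26: insert a.com -> 10.0.0.4 (expiry=83+3=86). clock=83
Op 27: tick 6 -> clock=89. purged={a.com,b.com}
Op 28: insert b.com -> 10.0.0.1 (expiry=89+4=93). clock=89
Op 29: tick 11 -> clock=100. purged={b.com}
Op 30: tick 2 -> clock=102.
Final clock = 102
Final cache (unexpired): {} -> size=0

Answer: clock=102 cache_size=0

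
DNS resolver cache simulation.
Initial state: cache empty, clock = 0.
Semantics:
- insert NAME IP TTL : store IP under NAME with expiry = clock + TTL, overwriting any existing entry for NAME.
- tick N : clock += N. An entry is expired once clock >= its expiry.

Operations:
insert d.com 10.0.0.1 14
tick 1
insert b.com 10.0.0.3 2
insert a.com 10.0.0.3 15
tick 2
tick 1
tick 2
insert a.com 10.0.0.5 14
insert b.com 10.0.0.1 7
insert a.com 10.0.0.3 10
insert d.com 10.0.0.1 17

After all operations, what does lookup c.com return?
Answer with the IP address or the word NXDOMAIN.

Answer: NXDOMAIN

Derivation:
Op 1: insert d.com -> 10.0.0.1 (expiry=0+14=14). clock=0
Op 2: tick 1 -> clock=1.
Op 3: insert b.com -> 10.0.0.3 (expiry=1+2=3). clock=1
Op 4: insert a.com -> 10.0.0.3 (expiry=1+15=16). clock=1
Op 5: tick 2 -> clock=3. purged={b.com}
Op 6: tick 1 -> clock=4.
Op 7: tick 2 -> clock=6.
Op 8: insert a.com -> 10.0.0.5 (expiry=6+14=20). clock=6
Op 9: insert b.com -> 10.0.0.1 (expiry=6+7=13). clock=6
Op 10: insert a.com -> 10.0.0.3 (expiry=6+10=16). clock=6
Op 11: insert d.com -> 10.0.0.1 (expiry=6+17=23). clock=6
lookup c.com: not in cache (expired or never inserted)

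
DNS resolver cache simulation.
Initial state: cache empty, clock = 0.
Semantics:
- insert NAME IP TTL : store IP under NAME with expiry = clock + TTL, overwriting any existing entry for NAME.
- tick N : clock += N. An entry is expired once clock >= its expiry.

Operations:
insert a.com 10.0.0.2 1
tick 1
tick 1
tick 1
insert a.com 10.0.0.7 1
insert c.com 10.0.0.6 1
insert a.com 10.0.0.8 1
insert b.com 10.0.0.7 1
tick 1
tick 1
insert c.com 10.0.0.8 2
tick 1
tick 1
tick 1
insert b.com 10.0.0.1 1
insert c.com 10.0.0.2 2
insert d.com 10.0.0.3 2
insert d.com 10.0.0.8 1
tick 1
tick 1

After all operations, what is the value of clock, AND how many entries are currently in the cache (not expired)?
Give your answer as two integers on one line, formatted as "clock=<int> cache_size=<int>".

Answer: clock=10 cache_size=0

Derivation:
Op 1: insert a.com -> 10.0.0.2 (expiry=0+1=1). clock=0
Op 2: tick 1 -> clock=1. purged={a.com}
Op 3: tick 1 -> clock=2.
Op 4: tick 1 -> clock=3.
Op 5: insert a.com -> 10.0.0.7 (expiry=3+1=4). clock=3
Op 6: insert c.com -> 10.0.0.6 (expiry=3+1=4). clock=3
Op 7: insert a.com -> 10.0.0.8 (expiry=3+1=4). clock=3
Op 8: insert b.com -> 10.0.0.7 (expiry=3+1=4). clock=3
Op 9: tick 1 -> clock=4. purged={a.com,b.com,c.com}
Op 10: tick 1 -> clock=5.
Op 11: insert c.com -> 10.0.0.8 (expiry=5+2=7). clock=5
Op 12: tick 1 -> clock=6.
Op 13: tick 1 -> clock=7. purged={c.com}
Op 14: tick 1 -> clock=8.
Op 15: insert b.com -> 10.0.0.1 (expiry=8+1=9). clock=8
Op 16: insert c.com -> 10.0.0.2 (expiry=8+2=10). clock=8
Op 17: insert d.com -> 10.0.0.3 (expiry=8+2=10). clock=8
Op 18: insert d.com -> 10.0.0.8 (expiry=8+1=9). clock=8
Op 19: tick 1 -> clock=9. purged={b.com,d.com}
Op 20: tick 1 -> clock=10. purged={c.com}
Final clock = 10
Final cache (unexpired): {} -> size=0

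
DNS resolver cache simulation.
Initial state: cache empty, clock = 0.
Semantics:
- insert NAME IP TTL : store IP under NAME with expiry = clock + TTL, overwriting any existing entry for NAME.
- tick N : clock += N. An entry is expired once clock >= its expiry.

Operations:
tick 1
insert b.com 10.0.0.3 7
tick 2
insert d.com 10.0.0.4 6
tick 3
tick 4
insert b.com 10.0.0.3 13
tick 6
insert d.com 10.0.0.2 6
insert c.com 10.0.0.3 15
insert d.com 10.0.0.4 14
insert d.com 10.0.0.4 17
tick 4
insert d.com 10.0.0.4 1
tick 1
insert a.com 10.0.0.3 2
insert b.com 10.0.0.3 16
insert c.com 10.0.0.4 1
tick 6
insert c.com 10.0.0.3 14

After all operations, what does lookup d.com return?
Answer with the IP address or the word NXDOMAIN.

Answer: NXDOMAIN

Derivation:
Op 1: tick 1 -> clock=1.
Op 2: insert b.com -> 10.0.0.3 (expiry=1+7=8). clock=1
Op 3: tick 2 -> clock=3.
Op 4: insert d.com -> 10.0.0.4 (expiry=3+6=9). clock=3
Op 5: tick 3 -> clock=6.
Op 6: tick 4 -> clock=10. purged={b.com,d.com}
Op 7: insert b.com -> 10.0.0.3 (expiry=10+13=23). clock=10
Op 8: tick 6 -> clock=16.
Op 9: insert d.com -> 10.0.0.2 (expiry=16+6=22). clock=16
Op 10: insert c.com -> 10.0.0.3 (expiry=16+15=31). clock=16
Op 11: insert d.com -> 10.0.0.4 (expiry=16+14=30). clock=16
Op 12: insert d.com -> 10.0.0.4 (expiry=16+17=33). clock=16
Op 13: tick 4 -> clock=20.
Op 14: insert d.com -> 10.0.0.4 (expiry=20+1=21). clock=20
Op 15: tick 1 -> clock=21. purged={d.com}
Op 16: insert a.com -> 10.0.0.3 (expiry=21+2=23). clock=21
Op 17: insert b.com -> 10.0.0.3 (expiry=21+16=37). clock=21
Op 18: insert c.com -> 10.0.0.4 (expiry=21+1=22). clock=21
Op 19: tick 6 -> clock=27. purged={a.com,c.com}
Op 20: insert c.com -> 10.0.0.3 (expiry=27+14=41). clock=27
lookup d.com: not in cache (expired or never inserted)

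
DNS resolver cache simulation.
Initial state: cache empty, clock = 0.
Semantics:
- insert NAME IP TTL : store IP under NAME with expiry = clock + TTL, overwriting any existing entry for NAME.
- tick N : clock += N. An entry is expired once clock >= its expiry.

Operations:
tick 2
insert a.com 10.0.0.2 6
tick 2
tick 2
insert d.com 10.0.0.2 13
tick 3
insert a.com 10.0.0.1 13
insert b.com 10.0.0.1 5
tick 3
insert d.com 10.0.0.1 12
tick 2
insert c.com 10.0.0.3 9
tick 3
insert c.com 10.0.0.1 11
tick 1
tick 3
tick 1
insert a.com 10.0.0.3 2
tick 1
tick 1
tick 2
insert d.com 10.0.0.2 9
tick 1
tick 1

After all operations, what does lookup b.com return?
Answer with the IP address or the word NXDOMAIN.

Op 1: tick 2 -> clock=2.
Op 2: insert a.com -> 10.0.0.2 (expiry=2+6=8). clock=2
Op 3: tick 2 -> clock=4.
Op 4: tick 2 -> clock=6.
Op 5: insert d.com -> 10.0.0.2 (expiry=6+13=19). clock=6
Op 6: tick 3 -> clock=9. purged={a.com}
Op 7: insert a.com -> 10.0.0.1 (expiry=9+13=22). clock=9
Op 8: insert b.com -> 10.0.0.1 (expiry=9+5=14). clock=9
Op 9: tick 3 -> clock=12.
Op 10: insert d.com -> 10.0.0.1 (expiry=12+12=24). clock=12
Op 11: tick 2 -> clock=14. purged={b.com}
Op 12: insert c.com -> 10.0.0.3 (expiry=14+9=23). clock=14
Op 13: tick 3 -> clock=17.
Op 14: insert c.com -> 10.0.0.1 (expiry=17+11=28). clock=17
Op 15: tick 1 -> clock=18.
Op 16: tick 3 -> clock=21.
Op 17: tick 1 -> clock=22. purged={a.com}
Op 18: insert a.com -> 10.0.0.3 (expiry=22+2=24). clock=22
Op 19: tick 1 -> clock=23.
Op 20: tick 1 -> clock=24. purged={a.com,d.com}
Op 21: tick 2 -> clock=26.
Op 22: insert d.com -> 10.0.0.2 (expiry=26+9=35). clock=26
Op 23: tick 1 -> clock=27.
Op 24: tick 1 -> clock=28. purged={c.com}
lookup b.com: not in cache (expired or never inserted)

Answer: NXDOMAIN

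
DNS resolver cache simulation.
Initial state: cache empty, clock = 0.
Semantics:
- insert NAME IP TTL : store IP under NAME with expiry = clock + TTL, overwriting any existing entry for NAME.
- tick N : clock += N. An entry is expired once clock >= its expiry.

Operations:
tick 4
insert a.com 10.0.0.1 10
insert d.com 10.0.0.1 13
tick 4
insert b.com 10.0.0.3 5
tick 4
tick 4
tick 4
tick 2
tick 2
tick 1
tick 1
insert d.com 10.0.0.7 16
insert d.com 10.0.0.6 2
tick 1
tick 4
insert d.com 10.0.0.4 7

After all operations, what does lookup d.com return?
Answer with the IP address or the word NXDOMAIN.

Answer: 10.0.0.4

Derivation:
Op 1: tick 4 -> clock=4.
Op 2: insert a.com -> 10.0.0.1 (expiry=4+10=14). clock=4
Op 3: insert d.com -> 10.0.0.1 (expiry=4+13=17). clock=4
Op 4: tick 4 -> clock=8.
Op 5: insert b.com -> 10.0.0.3 (expiry=8+5=13). clock=8
Op 6: tick 4 -> clock=12.
Op 7: tick 4 -> clock=16. purged={a.com,b.com}
Op 8: tick 4 -> clock=20. purged={d.com}
Op 9: tick 2 -> clock=22.
Op 10: tick 2 -> clock=24.
Op 11: tick 1 -> clock=25.
Op 12: tick 1 -> clock=26.
Op 13: insert d.com -> 10.0.0.7 (expiry=26+16=42). clock=26
Op 14: insert d.com -> 10.0.0.6 (expiry=26+2=28). clock=26
Op 15: tick 1 -> clock=27.
Op 16: tick 4 -> clock=31. purged={d.com}
Op 17: insert d.com -> 10.0.0.4 (expiry=31+7=38). clock=31
lookup d.com: present, ip=10.0.0.4 expiry=38 > clock=31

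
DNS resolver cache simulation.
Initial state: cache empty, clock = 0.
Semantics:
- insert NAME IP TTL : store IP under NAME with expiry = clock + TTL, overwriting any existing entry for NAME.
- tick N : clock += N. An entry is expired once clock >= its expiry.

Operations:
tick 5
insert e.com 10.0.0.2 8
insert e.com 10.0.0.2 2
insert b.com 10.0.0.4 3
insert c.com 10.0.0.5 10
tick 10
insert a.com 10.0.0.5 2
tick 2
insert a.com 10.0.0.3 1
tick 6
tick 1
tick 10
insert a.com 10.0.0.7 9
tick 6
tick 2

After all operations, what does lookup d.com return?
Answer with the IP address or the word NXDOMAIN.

Answer: NXDOMAIN

Derivation:
Op 1: tick 5 -> clock=5.
Op 2: insert e.com -> 10.0.0.2 (expiry=5+8=13). clock=5
Op 3: insert e.com -> 10.0.0.2 (expiry=5+2=7). clock=5
Op 4: insert b.com -> 10.0.0.4 (expiry=5+3=8). clock=5
Op 5: insert c.com -> 10.0.0.5 (expiry=5+10=15). clock=5
Op 6: tick 10 -> clock=15. purged={b.com,c.com,e.com}
Op 7: insert a.com -> 10.0.0.5 (expiry=15+2=17). clock=15
Op 8: tick 2 -> clock=17. purged={a.com}
Op 9: insert a.com -> 10.0.0.3 (expiry=17+1=18). clock=17
Op 10: tick 6 -> clock=23. purged={a.com}
Op 11: tick 1 -> clock=24.
Op 12: tick 10 -> clock=34.
Op 13: insert a.com -> 10.0.0.7 (expiry=34+9=43). clock=34
Op 14: tick 6 -> clock=40.
Op 15: tick 2 -> clock=42.
lookup d.com: not in cache (expired or never inserted)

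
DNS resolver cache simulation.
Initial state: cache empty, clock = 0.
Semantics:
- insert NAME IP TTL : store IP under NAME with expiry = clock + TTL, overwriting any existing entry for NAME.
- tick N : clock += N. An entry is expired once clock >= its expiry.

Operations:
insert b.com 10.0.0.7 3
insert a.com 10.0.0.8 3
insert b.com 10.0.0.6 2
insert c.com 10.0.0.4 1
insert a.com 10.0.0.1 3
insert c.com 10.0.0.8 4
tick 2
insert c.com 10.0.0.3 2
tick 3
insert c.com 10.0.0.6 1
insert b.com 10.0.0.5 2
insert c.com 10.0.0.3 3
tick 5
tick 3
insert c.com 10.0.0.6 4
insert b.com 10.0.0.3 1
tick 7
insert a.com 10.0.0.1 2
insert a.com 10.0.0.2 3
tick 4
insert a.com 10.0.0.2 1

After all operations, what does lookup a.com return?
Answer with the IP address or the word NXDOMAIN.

Answer: 10.0.0.2

Derivation:
Op 1: insert b.com -> 10.0.0.7 (expiry=0+3=3). clock=0
Op 2: insert a.com -> 10.0.0.8 (expiry=0+3=3). clock=0
Op 3: insert b.com -> 10.0.0.6 (expiry=0+2=2). clock=0
Op 4: insert c.com -> 10.0.0.4 (expiry=0+1=1). clock=0
Op 5: insert a.com -> 10.0.0.1 (expiry=0+3=3). clock=0
Op 6: insert c.com -> 10.0.0.8 (expiry=0+4=4). clock=0
Op 7: tick 2 -> clock=2. purged={b.com}
Op 8: insert c.com -> 10.0.0.3 (expiry=2+2=4). clock=2
Op 9: tick 3 -> clock=5. purged={a.com,c.com}
Op 10: insert c.com -> 10.0.0.6 (expiry=5+1=6). clock=5
Op 11: insert b.com -> 10.0.0.5 (expiry=5+2=7). clock=5
Op 12: insert c.com -> 10.0.0.3 (expiry=5+3=8). clock=5
Op 13: tick 5 -> clock=10. purged={b.com,c.com}
Op 14: tick 3 -> clock=13.
Op 15: insert c.com -> 10.0.0.6 (expiry=13+4=17). clock=13
Op 16: insert b.com -> 10.0.0.3 (expiry=13+1=14). clock=13
Op 17: tick 7 -> clock=20. purged={b.com,c.com}
Op 18: insert a.com -> 10.0.0.1 (expiry=20+2=22). clock=20
Op 19: insert a.com -> 10.0.0.2 (expiry=20+3=23). clock=20
Op 20: tick 4 -> clock=24. purged={a.com}
Op 21: insert a.com -> 10.0.0.2 (expiry=24+1=25). clock=24
lookup a.com: present, ip=10.0.0.2 expiry=25 > clock=24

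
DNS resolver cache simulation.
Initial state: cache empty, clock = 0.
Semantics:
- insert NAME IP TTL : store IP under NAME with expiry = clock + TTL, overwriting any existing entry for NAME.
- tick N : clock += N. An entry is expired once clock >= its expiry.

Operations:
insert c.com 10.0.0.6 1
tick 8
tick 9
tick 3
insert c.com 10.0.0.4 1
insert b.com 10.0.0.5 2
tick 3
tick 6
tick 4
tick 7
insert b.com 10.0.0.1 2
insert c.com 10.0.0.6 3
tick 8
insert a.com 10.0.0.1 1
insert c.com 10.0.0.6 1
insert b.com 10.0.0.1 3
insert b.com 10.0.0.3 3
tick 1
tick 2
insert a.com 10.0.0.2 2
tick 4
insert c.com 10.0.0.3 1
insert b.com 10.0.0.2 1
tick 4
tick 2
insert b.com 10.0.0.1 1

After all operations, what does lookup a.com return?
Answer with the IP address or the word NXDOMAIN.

Op 1: insert c.com -> 10.0.0.6 (expiry=0+1=1). clock=0
Op 2: tick 8 -> clock=8. purged={c.com}
Op 3: tick 9 -> clock=17.
Op 4: tick 3 -> clock=20.
Op 5: insert c.com -> 10.0.0.4 (expiry=20+1=21). clock=20
Op 6: insert b.com -> 10.0.0.5 (expiry=20+2=22). clock=20
Op 7: tick 3 -> clock=23. purged={b.com,c.com}
Op 8: tick 6 -> clock=29.
Op 9: tick 4 -> clock=33.
Op 10: tick 7 -> clock=40.
Op 11: insert b.com -> 10.0.0.1 (expiry=40+2=42). clock=40
Op 12: insert c.com -> 10.0.0.6 (expiry=40+3=43). clock=40
Op 13: tick 8 -> clock=48. purged={b.com,c.com}
Op 14: insert a.com -> 10.0.0.1 (expiry=48+1=49). clock=48
Op 15: insert c.com -> 10.0.0.6 (expiry=48+1=49). clock=48
Op 16: insert b.com -> 10.0.0.1 (expiry=48+3=51). clock=48
Op 17: insert b.com -> 10.0.0.3 (expiry=48+3=51). clock=48
Op 18: tick 1 -> clock=49. purged={a.com,c.com}
Op 19: tick 2 -> clock=51. purged={b.com}
Op 20: insert a.com -> 10.0.0.2 (expiry=51+2=53). clock=51
Op 21: tick 4 -> clock=55. purged={a.com}
Op 22: insert c.com -> 10.0.0.3 (expiry=55+1=56). clock=55
Op 23: insert b.com -> 10.0.0.2 (expiry=55+1=56). clock=55
Op 24: tick 4 -> clock=59. purged={b.com,c.com}
Op 25: tick 2 -> clock=61.
Op 26: insert b.com -> 10.0.0.1 (expiry=61+1=62). clock=61
lookup a.com: not in cache (expired or never inserted)

Answer: NXDOMAIN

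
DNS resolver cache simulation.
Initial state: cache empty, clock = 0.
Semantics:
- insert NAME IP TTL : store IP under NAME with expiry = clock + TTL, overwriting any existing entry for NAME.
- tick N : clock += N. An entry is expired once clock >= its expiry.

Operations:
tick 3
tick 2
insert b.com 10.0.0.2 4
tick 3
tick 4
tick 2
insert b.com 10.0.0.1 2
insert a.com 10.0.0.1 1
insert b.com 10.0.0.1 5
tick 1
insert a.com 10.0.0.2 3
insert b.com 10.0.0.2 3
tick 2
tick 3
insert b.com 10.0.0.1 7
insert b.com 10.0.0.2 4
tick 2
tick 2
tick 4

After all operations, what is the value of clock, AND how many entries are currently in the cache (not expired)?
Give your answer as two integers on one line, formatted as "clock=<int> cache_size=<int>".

Answer: clock=28 cache_size=0

Derivation:
Op 1: tick 3 -> clock=3.
Op 2: tick 2 -> clock=5.
Op 3: insert b.com -> 10.0.0.2 (expiry=5+4=9). clock=5
Op 4: tick 3 -> clock=8.
Op 5: tick 4 -> clock=12. purged={b.com}
Op 6: tick 2 -> clock=14.
Op 7: insert b.com -> 10.0.0.1 (expiry=14+2=16). clock=14
Op 8: insert a.com -> 10.0.0.1 (expiry=14+1=15). clock=14
Op 9: insert b.com -> 10.0.0.1 (expiry=14+5=19). clock=14
Op 10: tick 1 -> clock=15. purged={a.com}
Op 11: insert a.com -> 10.0.0.2 (expiry=15+3=18). clock=15
Op 12: insert b.com -> 10.0.0.2 (expiry=15+3=18). clock=15
Op 13: tick 2 -> clock=17.
Op 14: tick 3 -> clock=20. purged={a.com,b.com}
Op 15: insert b.com -> 10.0.0.1 (expiry=20+7=27). clock=20
Op 16: insert b.com -> 10.0.0.2 (expiry=20+4=24). clock=20
Op 17: tick 2 -> clock=22.
Op 18: tick 2 -> clock=24. purged={b.com}
Op 19: tick 4 -> clock=28.
Final clock = 28
Final cache (unexpired): {} -> size=0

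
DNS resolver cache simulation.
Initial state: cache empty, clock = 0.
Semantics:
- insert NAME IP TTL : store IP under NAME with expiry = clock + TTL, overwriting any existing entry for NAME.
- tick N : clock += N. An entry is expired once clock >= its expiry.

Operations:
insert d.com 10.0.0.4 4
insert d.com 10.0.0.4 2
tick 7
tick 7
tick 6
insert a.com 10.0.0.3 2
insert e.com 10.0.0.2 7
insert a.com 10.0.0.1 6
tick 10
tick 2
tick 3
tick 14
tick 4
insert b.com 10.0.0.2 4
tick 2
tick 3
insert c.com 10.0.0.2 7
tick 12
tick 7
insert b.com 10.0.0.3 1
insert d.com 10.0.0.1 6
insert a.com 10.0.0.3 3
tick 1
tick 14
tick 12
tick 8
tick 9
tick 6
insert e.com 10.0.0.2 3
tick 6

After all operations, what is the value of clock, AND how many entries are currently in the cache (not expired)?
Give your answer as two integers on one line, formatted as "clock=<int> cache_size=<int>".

Op 1: insert d.com -> 10.0.0.4 (expiry=0+4=4). clock=0
Op 2: insert d.com -> 10.0.0.4 (expiry=0+2=2). clock=0
Op 3: tick 7 -> clock=7. purged={d.com}
Op 4: tick 7 -> clock=14.
Op 5: tick 6 -> clock=20.
Op 6: insert a.com -> 10.0.0.3 (expiry=20+2=22). clock=20
Op 7: insert e.com -> 10.0.0.2 (expiry=20+7=27). clock=20
Op 8: insert a.com -> 10.0.0.1 (expiry=20+6=26). clock=20
Op 9: tick 10 -> clock=30. purged={a.com,e.com}
Op 10: tick 2 -> clock=32.
Op 11: tick 3 -> clock=35.
Op 12: tick 14 -> clock=49.
Op 13: tick 4 -> clock=53.
Op 14: insert b.com -> 10.0.0.2 (expiry=53+4=57). clock=53
Op 15: tick 2 -> clock=55.
Op 16: tick 3 -> clock=58. purged={b.com}
Op 17: insert c.com -> 10.0.0.2 (expiry=58+7=65). clock=58
Op 18: tick 12 -> clock=70. purged={c.com}
Op 19: tick 7 -> clock=77.
Op 20: insert b.com -> 10.0.0.3 (expiry=77+1=78). clock=77
Op 21: insert d.com -> 10.0.0.1 (expiry=77+6=83). clock=77
Op 22: insert a.com -> 10.0.0.3 (expiry=77+3=80). clock=77
Op 23: tick 1 -> clock=78. purged={b.com}
Op 24: tick 14 -> clock=92. purged={a.com,d.com}
Op 25: tick 12 -> clock=104.
Op 26: tick 8 -> clock=112.
Op 27: tick 9 -> clock=121.
Op 28: tick 6 -> clock=127.
Op 29: insert e.com -> 10.0.0.2 (expiry=127+3=130). clock=127
Op 30: tick 6 -> clock=133. purged={e.com}
Final clock = 133
Final cache (unexpired): {} -> size=0

Answer: clock=133 cache_size=0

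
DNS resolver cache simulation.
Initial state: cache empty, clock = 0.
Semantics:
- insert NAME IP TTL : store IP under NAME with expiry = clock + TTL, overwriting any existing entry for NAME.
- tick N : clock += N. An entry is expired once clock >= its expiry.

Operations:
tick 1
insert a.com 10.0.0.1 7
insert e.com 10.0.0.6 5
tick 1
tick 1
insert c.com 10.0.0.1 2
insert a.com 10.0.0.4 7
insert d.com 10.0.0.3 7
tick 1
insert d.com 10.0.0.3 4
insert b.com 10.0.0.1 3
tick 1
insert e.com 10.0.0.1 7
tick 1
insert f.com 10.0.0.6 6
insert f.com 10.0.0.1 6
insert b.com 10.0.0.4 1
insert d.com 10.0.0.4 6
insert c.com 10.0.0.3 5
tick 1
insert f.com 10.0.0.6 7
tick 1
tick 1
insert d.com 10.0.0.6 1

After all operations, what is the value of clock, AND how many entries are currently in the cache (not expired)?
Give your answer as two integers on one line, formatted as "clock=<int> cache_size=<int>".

Op 1: tick 1 -> clock=1.
Op 2: insert a.com -> 10.0.0.1 (expiry=1+7=8). clock=1
Op 3: insert e.com -> 10.0.0.6 (expiry=1+5=6). clock=1
Op 4: tick 1 -> clock=2.
Op 5: tick 1 -> clock=3.
Op 6: insert c.com -> 10.0.0.1 (expiry=3+2=5). clock=3
Op 7: insert a.com -> 10.0.0.4 (expiry=3+7=10). clock=3
Op 8: insert d.com -> 10.0.0.3 (expiry=3+7=10). clock=3
Op 9: tick 1 -> clock=4.
Op 10: insert d.com -> 10.0.0.3 (expiry=4+4=8). clock=4
Op 11: insert b.com -> 10.0.0.1 (expiry=4+3=7). clock=4
Op 12: tick 1 -> clock=5. purged={c.com}
Op 13: insert e.com -> 10.0.0.1 (expiry=5+7=12). clock=5
Op 14: tick 1 -> clock=6.
Op 15: insert f.com -> 10.0.0.6 (expiry=6+6=12). clock=6
Op 16: insert f.com -> 10.0.0.1 (expiry=6+6=12). clock=6
Op 17: insert b.com -> 10.0.0.4 (expiry=6+1=7). clock=6
Op 18: insert d.com -> 10.0.0.4 (expiry=6+6=12). clock=6
Op 19: insert c.com -> 10.0.0.3 (expiry=6+5=11). clock=6
Op 20: tick 1 -> clock=7. purged={b.com}
Op 21: insert f.com -> 10.0.0.6 (expiry=7+7=14). clock=7
Op 22: tick 1 -> clock=8.
Op 23: tick 1 -> clock=9.
Op 24: insert d.com -> 10.0.0.6 (expiry=9+1=10). clock=9
Final clock = 9
Final cache (unexpired): {a.com,c.com,d.com,e.com,f.com} -> size=5

Answer: clock=9 cache_size=5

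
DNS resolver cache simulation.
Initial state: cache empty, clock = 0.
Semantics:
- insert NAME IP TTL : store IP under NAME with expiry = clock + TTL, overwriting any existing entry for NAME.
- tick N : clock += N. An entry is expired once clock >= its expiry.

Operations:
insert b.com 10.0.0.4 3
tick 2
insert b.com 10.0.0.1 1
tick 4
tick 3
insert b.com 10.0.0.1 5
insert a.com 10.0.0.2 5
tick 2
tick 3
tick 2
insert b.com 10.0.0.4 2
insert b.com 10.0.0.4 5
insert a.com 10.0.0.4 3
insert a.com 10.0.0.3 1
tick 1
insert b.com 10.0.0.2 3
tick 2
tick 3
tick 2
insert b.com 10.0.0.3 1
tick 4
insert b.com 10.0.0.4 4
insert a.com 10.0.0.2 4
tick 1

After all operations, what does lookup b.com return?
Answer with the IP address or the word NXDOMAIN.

Op 1: insert b.com -> 10.0.0.4 (expiry=0+3=3). clock=0
Op 2: tick 2 -> clock=2.
Op 3: insert b.com -> 10.0.0.1 (expiry=2+1=3). clock=2
Op 4: tick 4 -> clock=6. purged={b.com}
Op 5: tick 3 -> clock=9.
Op 6: insert b.com -> 10.0.0.1 (expiry=9+5=14). clock=9
Op 7: insert a.com -> 10.0.0.2 (expiry=9+5=14). clock=9
Op 8: tick 2 -> clock=11.
Op 9: tick 3 -> clock=14. purged={a.com,b.com}
Op 10: tick 2 -> clock=16.
Op 11: insert b.com -> 10.0.0.4 (expiry=16+2=18). clock=16
Op 12: insert b.com -> 10.0.0.4 (expiry=16+5=21). clock=16
Op 13: insert a.com -> 10.0.0.4 (expiry=16+3=19). clock=16
Op 14: insert a.com -> 10.0.0.3 (expiry=16+1=17). clock=16
Op 15: tick 1 -> clock=17. purged={a.com}
Op 16: insert b.com -> 10.0.0.2 (expiry=17+3=20). clock=17
Op 17: tick 2 -> clock=19.
Op 18: tick 3 -> clock=22. purged={b.com}
Op 19: tick 2 -> clock=24.
Op 20: insert b.com -> 10.0.0.3 (expiry=24+1=25). clock=24
Op 21: tick 4 -> clock=28. purged={b.com}
Op 22: insert b.com -> 10.0.0.4 (expiry=28+4=32). clock=28
Op 23: insert a.com -> 10.0.0.2 (expiry=28+4=32). clock=28
Op 24: tick 1 -> clock=29.
lookup b.com: present, ip=10.0.0.4 expiry=32 > clock=29

Answer: 10.0.0.4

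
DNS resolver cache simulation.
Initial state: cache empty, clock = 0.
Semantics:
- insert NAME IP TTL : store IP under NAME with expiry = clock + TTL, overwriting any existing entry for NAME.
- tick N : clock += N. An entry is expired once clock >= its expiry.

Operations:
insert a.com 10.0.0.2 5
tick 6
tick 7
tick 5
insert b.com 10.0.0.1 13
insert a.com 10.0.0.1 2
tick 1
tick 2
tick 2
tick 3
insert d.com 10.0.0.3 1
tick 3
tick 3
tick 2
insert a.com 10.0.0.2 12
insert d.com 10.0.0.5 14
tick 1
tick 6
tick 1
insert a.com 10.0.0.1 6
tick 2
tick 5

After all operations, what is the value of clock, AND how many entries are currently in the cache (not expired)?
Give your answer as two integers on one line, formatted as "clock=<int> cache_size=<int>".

Answer: clock=49 cache_size=0

Derivation:
Op 1: insert a.com -> 10.0.0.2 (expiry=0+5=5). clock=0
Op 2: tick 6 -> clock=6. purged={a.com}
Op 3: tick 7 -> clock=13.
Op 4: tick 5 -> clock=18.
Op 5: insert b.com -> 10.0.0.1 (expiry=18+13=31). clock=18
Op 6: insert a.com -> 10.0.0.1 (expiry=18+2=20). clock=18
Op 7: tick 1 -> clock=19.
Op 8: tick 2 -> clock=21. purged={a.com}
Op 9: tick 2 -> clock=23.
Op 10: tick 3 -> clock=26.
Op 11: insert d.com -> 10.0.0.3 (expiry=26+1=27). clock=26
Op 12: tick 3 -> clock=29. purged={d.com}
Op 13: tick 3 -> clock=32. purged={b.com}
Op 14: tick 2 -> clock=34.
Op 15: insert a.com -> 10.0.0.2 (expiry=34+12=46). clock=34
Op 16: insert d.com -> 10.0.0.5 (expiry=34+14=48). clock=34
Op 17: tick 1 -> clock=35.
Op 18: tick 6 -> clock=41.
Op 19: tick 1 -> clock=42.
Op 20: insert a.com -> 10.0.0.1 (expiry=42+6=48). clock=42
Op 21: tick 2 -> clock=44.
Op 22: tick 5 -> clock=49. purged={a.com,d.com}
Final clock = 49
Final cache (unexpired): {} -> size=0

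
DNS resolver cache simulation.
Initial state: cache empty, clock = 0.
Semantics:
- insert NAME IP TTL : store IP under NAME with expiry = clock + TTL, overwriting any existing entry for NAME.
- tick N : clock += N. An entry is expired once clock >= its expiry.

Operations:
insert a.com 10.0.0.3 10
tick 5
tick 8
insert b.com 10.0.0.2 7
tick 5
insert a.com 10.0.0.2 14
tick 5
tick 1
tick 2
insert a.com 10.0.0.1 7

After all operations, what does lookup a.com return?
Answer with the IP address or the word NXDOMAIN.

Answer: 10.0.0.1

Derivation:
Op 1: insert a.com -> 10.0.0.3 (expiry=0+10=10). clock=0
Op 2: tick 5 -> clock=5.
Op 3: tick 8 -> clock=13. purged={a.com}
Op 4: insert b.com -> 10.0.0.2 (expiry=13+7=20). clock=13
Op 5: tick 5 -> clock=18.
Op 6: insert a.com -> 10.0.0.2 (expiry=18+14=32). clock=18
Op 7: tick 5 -> clock=23. purged={b.com}
Op 8: tick 1 -> clock=24.
Op 9: tick 2 -> clock=26.
Op 10: insert a.com -> 10.0.0.1 (expiry=26+7=33). clock=26
lookup a.com: present, ip=10.0.0.1 expiry=33 > clock=26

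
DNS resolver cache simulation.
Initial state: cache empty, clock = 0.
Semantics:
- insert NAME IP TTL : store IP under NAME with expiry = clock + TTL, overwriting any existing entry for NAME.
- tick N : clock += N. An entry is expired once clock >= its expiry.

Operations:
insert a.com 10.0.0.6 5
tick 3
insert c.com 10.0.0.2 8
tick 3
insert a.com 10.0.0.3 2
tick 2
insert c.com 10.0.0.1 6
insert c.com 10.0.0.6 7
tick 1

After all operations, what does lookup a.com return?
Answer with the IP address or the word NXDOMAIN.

Answer: NXDOMAIN

Derivation:
Op 1: insert a.com -> 10.0.0.6 (expiry=0+5=5). clock=0
Op 2: tick 3 -> clock=3.
Op 3: insert c.com -> 10.0.0.2 (expiry=3+8=11). clock=3
Op 4: tick 3 -> clock=6. purged={a.com}
Op 5: insert a.com -> 10.0.0.3 (expiry=6+2=8). clock=6
Op 6: tick 2 -> clock=8. purged={a.com}
Op 7: insert c.com -> 10.0.0.1 (expiry=8+6=14). clock=8
Op 8: insert c.com -> 10.0.0.6 (expiry=8+7=15). clock=8
Op 9: tick 1 -> clock=9.
lookup a.com: not in cache (expired or never inserted)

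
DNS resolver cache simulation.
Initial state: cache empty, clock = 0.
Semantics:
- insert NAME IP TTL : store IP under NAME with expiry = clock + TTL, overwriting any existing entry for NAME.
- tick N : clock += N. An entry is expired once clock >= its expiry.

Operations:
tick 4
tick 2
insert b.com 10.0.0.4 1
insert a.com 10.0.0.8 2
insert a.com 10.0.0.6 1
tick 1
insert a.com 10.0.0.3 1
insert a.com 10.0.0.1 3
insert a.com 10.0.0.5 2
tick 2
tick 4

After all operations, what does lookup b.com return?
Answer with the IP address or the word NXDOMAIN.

Op 1: tick 4 -> clock=4.
Op 2: tick 2 -> clock=6.
Op 3: insert b.com -> 10.0.0.4 (expiry=6+1=7). clock=6
Op 4: insert a.com -> 10.0.0.8 (expiry=6+2=8). clock=6
Op 5: insert a.com -> 10.0.0.6 (expiry=6+1=7). clock=6
Op 6: tick 1 -> clock=7. purged={a.com,b.com}
Op 7: insert a.com -> 10.0.0.3 (expiry=7+1=8). clock=7
Op 8: insert a.com -> 10.0.0.1 (expiry=7+3=10). clock=7
Op 9: insert a.com -> 10.0.0.5 (expiry=7+2=9). clock=7
Op 10: tick 2 -> clock=9. purged={a.com}
Op 11: tick 4 -> clock=13.
lookup b.com: not in cache (expired or never inserted)

Answer: NXDOMAIN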